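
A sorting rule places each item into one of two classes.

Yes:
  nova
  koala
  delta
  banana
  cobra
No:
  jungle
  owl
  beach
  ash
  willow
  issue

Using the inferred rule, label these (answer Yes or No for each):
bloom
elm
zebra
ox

The distinguishing property — ends with 'a' — holds for all the 'Yes' cases and none of the 'No' cases.
bloom: ends with 'm' — doesn't qualify, so No. elm: ends with 'm' — doesn't qualify, so No. zebra: ends with 'a' — satisfies this, so Yes. ox: ends with 'x' — doesn't qualify, so No.

No, No, Yes, No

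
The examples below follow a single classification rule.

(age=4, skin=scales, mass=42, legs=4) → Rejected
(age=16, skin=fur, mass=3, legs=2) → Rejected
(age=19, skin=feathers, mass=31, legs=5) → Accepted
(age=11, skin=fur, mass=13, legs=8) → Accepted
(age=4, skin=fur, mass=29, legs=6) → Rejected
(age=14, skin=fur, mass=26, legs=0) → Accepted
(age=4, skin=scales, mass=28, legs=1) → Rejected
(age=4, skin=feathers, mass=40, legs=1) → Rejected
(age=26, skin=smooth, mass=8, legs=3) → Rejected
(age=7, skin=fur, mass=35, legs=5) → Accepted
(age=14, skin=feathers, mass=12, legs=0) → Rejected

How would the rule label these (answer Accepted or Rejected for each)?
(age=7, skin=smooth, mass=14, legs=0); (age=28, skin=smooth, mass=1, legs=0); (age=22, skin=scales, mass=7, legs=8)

The simplest hypothesis consistent with all the labels is: age ≥ 7 AND mass ≥ 13.
(age=7, skin=smooth, mass=14, legs=0): age = 7, mass = 14 — meets the rule, so Accepted.
(age=28, skin=smooth, mass=1, legs=0): age = 28, mass = 1 — does not pass, so Rejected.
(age=22, skin=scales, mass=7, legs=8): age = 22, mass = 7 — does not pass, so Rejected.

Accepted, Rejected, Rejected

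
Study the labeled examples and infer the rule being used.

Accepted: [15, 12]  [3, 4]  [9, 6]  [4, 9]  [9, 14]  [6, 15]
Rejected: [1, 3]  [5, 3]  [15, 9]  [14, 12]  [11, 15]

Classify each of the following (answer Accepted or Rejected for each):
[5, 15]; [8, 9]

The common property of the 'Accepted' items is: sum is odd. No 'Rejected' item has it.
Rejected: [5, 15], since 5+15 = 20.
Accepted: [8, 9], since 8+9 = 17.

Rejected, Accepted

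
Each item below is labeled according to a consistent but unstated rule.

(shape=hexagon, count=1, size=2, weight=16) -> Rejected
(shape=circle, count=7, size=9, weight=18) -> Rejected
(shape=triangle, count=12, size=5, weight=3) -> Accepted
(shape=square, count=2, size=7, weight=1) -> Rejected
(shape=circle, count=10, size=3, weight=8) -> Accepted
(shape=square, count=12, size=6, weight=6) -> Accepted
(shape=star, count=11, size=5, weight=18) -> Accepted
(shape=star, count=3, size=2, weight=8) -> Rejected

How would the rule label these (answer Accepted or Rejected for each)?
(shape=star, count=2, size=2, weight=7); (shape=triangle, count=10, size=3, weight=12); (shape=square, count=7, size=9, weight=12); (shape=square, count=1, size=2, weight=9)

Rejected, Accepted, Rejected, Rejected

All 'Accepted' examples share one property — count ≥ 10 — and every 'Rejected' example lacks it.
(shape=star, count=2, size=2, weight=7) → count = 2 → Rejected. (shape=triangle, count=10, size=3, weight=12) → count = 10 → Accepted. (shape=square, count=7, size=9, weight=12) → count = 7 → Rejected. (shape=square, count=1, size=2, weight=9) → count = 1 → Rejected.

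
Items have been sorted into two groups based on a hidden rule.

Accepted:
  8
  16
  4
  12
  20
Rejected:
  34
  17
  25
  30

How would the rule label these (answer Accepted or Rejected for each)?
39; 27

Rejected, Rejected

One predicate separates the groups cleanly: multiple of 4.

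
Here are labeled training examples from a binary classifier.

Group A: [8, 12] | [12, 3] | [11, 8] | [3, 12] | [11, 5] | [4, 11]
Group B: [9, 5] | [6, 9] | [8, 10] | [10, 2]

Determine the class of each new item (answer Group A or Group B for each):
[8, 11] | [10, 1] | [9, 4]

Group A, Group B, Group B

The common property of the 'Group A' items is: max ≥ 11. No 'Group B' item has it.
[8, 11]: max 11, checks out → Group A. [10, 1]: max 10, fails this test → Group B. [9, 4]: max 9, fails this test → Group B.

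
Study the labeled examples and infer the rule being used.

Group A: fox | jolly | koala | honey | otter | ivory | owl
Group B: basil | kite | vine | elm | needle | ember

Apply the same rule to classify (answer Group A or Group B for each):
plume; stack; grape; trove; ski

Group B, Group B, Group B, Group A, Group B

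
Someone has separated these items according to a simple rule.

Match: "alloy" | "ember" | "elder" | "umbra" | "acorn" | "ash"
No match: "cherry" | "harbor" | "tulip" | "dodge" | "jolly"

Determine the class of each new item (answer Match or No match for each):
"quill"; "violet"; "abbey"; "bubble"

No match, No match, Match, No match

The common property of the 'Match' items is: starts with a vowel. No 'No match' item has it.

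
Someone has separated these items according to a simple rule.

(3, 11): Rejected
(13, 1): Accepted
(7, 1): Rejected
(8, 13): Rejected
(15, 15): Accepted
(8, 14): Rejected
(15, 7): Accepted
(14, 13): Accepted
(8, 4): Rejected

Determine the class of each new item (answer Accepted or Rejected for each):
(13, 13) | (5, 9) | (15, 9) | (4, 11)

Every 'Accepted' example satisfies: first ≥ 11. None of the 'Rejected' examples do.
(13, 13) — first 13, hence Accepted.
(5, 9) — first 5, hence Rejected.
(15, 9) — first 15, hence Accepted.
(4, 11) — first 4, hence Rejected.

Accepted, Rejected, Accepted, Rejected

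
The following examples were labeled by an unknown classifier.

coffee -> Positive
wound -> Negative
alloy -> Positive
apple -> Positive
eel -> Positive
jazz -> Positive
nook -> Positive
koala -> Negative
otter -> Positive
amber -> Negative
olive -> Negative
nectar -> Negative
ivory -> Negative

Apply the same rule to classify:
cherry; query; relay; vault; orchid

Positive, Negative, Negative, Negative, Negative

Checking candidate rules against both groups, what survives is: has a double letter.
cherry — 'rr' doubled, hence Positive.
query — no doubled letter, hence Negative.
relay — no doubled letter, hence Negative.
vault — no doubled letter, hence Negative.
orchid — no doubled letter, hence Negative.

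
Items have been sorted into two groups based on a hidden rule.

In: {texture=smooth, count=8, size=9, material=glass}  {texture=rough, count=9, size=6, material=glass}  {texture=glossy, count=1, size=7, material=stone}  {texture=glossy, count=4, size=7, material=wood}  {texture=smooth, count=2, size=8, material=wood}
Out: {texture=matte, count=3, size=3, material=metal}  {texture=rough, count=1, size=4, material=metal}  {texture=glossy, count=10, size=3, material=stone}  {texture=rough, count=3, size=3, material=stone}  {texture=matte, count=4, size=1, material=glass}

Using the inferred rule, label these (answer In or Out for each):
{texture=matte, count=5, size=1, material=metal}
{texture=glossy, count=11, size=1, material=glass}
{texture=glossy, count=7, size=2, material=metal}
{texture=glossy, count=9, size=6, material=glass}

Out, Out, Out, In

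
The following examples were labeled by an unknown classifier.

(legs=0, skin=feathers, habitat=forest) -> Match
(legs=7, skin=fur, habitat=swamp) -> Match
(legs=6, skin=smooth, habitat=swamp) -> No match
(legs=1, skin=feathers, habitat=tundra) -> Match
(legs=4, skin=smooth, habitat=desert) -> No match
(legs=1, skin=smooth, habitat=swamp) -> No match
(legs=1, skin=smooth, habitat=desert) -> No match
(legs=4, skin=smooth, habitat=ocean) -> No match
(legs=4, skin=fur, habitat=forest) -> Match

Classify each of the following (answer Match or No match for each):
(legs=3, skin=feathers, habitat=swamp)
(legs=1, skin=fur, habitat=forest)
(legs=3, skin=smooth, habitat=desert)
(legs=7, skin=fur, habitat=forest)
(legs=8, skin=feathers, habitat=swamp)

Match, Match, No match, Match, Match

The classifier is using: skin is not smooth.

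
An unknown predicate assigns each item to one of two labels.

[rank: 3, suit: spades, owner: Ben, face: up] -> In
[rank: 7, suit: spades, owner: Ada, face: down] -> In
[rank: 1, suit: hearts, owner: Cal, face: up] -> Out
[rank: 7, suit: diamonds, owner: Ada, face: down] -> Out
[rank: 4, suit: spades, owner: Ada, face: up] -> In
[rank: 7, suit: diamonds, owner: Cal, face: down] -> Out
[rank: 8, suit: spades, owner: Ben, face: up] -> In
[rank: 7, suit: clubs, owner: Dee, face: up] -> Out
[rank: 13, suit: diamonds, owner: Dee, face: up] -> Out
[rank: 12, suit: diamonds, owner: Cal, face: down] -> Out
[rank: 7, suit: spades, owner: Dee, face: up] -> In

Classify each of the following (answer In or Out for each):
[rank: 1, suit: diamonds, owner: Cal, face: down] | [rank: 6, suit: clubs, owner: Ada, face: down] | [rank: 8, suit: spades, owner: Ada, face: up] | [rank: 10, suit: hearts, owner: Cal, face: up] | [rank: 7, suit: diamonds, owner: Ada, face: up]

Out, Out, In, Out, Out

The classifier is using: suit is spades.
[rank: 1, suit: diamonds, owner: Cal, face: down]: Out (suit is diamonds).
[rank: 6, suit: clubs, owner: Ada, face: down]: Out (suit is clubs).
[rank: 8, suit: spades, owner: Ada, face: up]: In (suit is spades).
[rank: 10, suit: hearts, owner: Cal, face: up]: Out (suit is hearts).
[rank: 7, suit: diamonds, owner: Ada, face: up]: Out (suit is diamonds).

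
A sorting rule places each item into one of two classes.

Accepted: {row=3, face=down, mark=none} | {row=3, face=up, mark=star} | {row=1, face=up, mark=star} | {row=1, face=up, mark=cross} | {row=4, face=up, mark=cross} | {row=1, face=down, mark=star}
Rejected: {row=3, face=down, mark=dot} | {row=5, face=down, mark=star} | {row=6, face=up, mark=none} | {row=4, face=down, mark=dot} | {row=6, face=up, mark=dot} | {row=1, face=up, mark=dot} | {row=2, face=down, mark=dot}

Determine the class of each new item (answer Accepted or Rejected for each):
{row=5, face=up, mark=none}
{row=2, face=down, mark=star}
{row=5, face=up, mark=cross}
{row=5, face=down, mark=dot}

Rejected, Accepted, Rejected, Rejected

The pattern is that an item is 'Accepted' exactly when: mark is not dot AND row ≤ 4.
{row=5, face=up, mark=none} → mark is none, row = 5 → Rejected.
{row=2, face=down, mark=star} → mark is star, row = 2 → Accepted.
{row=5, face=up, mark=cross} → mark is cross, row = 5 → Rejected.
{row=5, face=down, mark=dot} → mark is dot, row = 5 → Rejected.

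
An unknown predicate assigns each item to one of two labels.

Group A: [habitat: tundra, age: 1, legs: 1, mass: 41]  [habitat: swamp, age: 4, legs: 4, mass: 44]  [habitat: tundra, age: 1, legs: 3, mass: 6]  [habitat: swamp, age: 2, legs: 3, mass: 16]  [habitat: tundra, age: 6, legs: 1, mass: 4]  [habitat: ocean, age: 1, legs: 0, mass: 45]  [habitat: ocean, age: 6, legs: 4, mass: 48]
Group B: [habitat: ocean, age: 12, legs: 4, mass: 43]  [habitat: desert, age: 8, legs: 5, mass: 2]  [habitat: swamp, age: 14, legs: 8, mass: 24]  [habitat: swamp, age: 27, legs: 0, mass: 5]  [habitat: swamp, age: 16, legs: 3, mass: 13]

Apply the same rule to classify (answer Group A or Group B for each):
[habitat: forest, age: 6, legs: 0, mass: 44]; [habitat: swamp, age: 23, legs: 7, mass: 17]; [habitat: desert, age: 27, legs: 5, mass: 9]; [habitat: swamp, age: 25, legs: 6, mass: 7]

Every 'Group A' example satisfies: age ≤ 6. None of the 'Group B' examples do.
[habitat: forest, age: 6, legs: 0, mass: 44]: Group A (age = 6). [habitat: swamp, age: 23, legs: 7, mass: 17]: Group B (age = 23). [habitat: desert, age: 27, legs: 5, mass: 9]: Group B (age = 27). [habitat: swamp, age: 25, legs: 6, mass: 7]: Group B (age = 25).

Group A, Group B, Group B, Group B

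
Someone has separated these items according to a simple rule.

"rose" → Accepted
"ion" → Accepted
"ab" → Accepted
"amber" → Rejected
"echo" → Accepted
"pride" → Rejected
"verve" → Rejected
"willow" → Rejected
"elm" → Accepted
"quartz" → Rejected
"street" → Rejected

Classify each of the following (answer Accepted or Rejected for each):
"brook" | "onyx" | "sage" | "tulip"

Rejected, Accepted, Accepted, Rejected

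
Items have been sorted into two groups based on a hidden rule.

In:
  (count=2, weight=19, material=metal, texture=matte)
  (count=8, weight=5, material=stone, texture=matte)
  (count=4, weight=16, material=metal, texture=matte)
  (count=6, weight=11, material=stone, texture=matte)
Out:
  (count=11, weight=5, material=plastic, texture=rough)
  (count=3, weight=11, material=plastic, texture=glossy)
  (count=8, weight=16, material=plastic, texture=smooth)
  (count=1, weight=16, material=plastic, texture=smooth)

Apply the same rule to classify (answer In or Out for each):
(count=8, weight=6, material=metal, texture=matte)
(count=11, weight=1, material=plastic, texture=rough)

In, Out

The rule appears to be: texture is matte.
(count=8, weight=6, material=metal, texture=matte): texture is matte, satisfies this → In. (count=11, weight=1, material=plastic, texture=rough): texture is rough, doesn't match → Out.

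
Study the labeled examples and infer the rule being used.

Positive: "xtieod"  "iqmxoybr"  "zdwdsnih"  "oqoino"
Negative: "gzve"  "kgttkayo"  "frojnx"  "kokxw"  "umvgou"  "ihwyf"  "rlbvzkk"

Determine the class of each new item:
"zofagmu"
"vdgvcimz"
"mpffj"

Negative, Positive, Negative

Every 'Positive' example satisfies: even length AND contains 'i'. None of the 'Negative' examples do.
"zofagmu" — length 7, no 'i', hence Negative. "vdgvcimz" — length 8, has 'i', hence Positive. "mpffj" — length 5, no 'i', hence Negative.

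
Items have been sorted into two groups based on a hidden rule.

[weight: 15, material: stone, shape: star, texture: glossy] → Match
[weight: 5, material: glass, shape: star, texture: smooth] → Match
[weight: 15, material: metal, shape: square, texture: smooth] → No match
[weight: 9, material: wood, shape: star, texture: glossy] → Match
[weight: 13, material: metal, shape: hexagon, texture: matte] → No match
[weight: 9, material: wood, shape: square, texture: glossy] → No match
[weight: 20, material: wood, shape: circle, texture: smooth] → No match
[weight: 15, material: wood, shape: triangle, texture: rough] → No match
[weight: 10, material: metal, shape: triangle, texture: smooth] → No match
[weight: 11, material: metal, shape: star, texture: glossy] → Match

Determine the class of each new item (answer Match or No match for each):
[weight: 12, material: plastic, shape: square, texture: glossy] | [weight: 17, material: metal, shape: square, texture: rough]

No match, No match

The classifier is using: shape is star.
No match: [weight: 12, material: plastic, shape: square, texture: glossy], since shape is square.
No match: [weight: 17, material: metal, shape: square, texture: rough], since shape is square.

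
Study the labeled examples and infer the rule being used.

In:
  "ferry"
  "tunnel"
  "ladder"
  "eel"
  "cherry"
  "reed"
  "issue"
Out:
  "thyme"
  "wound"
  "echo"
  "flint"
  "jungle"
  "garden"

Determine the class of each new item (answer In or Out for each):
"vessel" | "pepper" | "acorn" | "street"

'In' ⟺ has a double letter.
"vessel": 'ss' doubled, satisfies this → In.
"pepper": 'pp' doubled, satisfies this → In.
"acorn": no doubled letter, doesn't match → Out.
"street": 'ee' doubled, satisfies this → In.

In, In, Out, In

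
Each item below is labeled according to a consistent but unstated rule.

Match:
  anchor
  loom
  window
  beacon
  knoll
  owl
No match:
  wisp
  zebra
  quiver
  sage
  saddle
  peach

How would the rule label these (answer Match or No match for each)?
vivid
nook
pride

Rule: contains 'o'. This holds for each 'Match' example and fails for each 'No match' one.
vivid → no 'o' → No match. nook → has 'o' → Match. pride → no 'o' → No match.

No match, Match, No match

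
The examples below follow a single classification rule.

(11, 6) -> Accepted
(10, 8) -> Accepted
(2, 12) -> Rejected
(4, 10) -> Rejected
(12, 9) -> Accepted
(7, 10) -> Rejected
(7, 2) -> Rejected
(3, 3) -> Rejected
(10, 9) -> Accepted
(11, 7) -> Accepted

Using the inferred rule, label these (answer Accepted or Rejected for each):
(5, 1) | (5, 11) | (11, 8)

Rejected, Rejected, Accepted

The rule appears to be: first ≥ 8.
Rejected: (5, 1), since first 5. Rejected: (5, 11), since first 5. Accepted: (11, 8), since first 11.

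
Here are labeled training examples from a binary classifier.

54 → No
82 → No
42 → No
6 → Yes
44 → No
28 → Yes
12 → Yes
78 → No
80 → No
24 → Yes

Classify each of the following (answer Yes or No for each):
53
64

No, No

The simplest hypothesis consistent with all the labels is: at most 28.
53: No (53 > 28). 64: No (64 > 28).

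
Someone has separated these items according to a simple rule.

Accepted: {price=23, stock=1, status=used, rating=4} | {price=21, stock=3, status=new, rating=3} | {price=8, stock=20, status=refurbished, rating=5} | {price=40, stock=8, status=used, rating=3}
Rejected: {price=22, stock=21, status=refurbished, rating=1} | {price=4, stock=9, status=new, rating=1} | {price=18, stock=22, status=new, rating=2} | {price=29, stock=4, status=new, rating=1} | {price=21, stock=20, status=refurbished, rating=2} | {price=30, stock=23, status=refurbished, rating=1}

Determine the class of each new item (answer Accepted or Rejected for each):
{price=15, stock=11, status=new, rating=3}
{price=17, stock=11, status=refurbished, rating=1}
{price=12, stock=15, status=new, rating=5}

The distinguishing property — rating ≥ 3 — holds for all the 'Accepted' cases and none of the 'Rejected' cases.
{price=15, stock=11, status=new, rating=3}: Accepted (rating = 3). {price=17, stock=11, status=refurbished, rating=1}: Rejected (rating = 1). {price=12, stock=15, status=new, rating=5}: Accepted (rating = 5).

Accepted, Rejected, Accepted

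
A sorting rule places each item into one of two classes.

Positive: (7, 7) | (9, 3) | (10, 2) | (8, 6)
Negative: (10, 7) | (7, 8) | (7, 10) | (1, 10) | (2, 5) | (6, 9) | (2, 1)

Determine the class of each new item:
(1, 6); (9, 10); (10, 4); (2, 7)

Negative, Negative, Positive, Negative

All 'Positive' examples share one property — sum is even — and every 'Negative' example lacks it.
(1, 6): Negative (1+6 = 7). (9, 10): Negative (9+10 = 19). (10, 4): Positive (10+4 = 14). (2, 7): Negative (2+7 = 9).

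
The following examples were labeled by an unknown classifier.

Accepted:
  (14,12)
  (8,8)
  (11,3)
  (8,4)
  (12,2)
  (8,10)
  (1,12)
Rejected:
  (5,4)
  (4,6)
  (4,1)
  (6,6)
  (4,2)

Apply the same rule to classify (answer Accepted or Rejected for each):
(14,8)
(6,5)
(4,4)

The pattern is that an item is 'Accepted' exactly when: max ≥ 8.
(14,8): max 14, matches → Accepted. (6,5): max 6, fails the rule → Rejected. (4,4): max 4, fails the rule → Rejected.

Accepted, Rejected, Rejected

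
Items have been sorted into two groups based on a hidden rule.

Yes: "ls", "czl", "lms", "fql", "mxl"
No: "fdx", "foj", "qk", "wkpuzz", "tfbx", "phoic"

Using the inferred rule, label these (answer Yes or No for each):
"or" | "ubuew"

No, No

The distinguishing property — contains 'l' — holds for all the 'Yes' cases and none of the 'No' cases.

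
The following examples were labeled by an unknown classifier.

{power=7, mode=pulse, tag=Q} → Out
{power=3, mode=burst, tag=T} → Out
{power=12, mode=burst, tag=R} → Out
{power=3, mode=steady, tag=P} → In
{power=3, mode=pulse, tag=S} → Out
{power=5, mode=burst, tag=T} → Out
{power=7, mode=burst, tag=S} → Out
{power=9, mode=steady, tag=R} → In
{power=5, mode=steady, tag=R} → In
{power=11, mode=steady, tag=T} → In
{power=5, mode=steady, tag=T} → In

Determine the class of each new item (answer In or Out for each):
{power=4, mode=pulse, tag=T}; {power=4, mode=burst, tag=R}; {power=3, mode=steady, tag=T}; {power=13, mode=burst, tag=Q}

All 'In' examples share one property — mode is steady — and every 'Out' example lacks it.
{power=4, mode=pulse, tag=T} → mode is pulse → Out. {power=4, mode=burst, tag=R} → mode is burst → Out. {power=3, mode=steady, tag=T} → mode is steady → In. {power=13, mode=burst, tag=Q} → mode is burst → Out.

Out, Out, In, Out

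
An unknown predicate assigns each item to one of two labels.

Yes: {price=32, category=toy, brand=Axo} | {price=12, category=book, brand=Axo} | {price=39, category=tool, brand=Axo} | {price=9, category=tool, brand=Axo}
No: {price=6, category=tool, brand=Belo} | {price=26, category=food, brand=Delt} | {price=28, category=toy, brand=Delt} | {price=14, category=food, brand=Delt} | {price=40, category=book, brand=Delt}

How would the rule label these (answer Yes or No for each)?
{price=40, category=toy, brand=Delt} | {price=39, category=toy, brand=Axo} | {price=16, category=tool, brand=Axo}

All 'Yes' examples share one property — brand is Axo — and every 'No' example lacks it.
{price=40, category=toy, brand=Delt}: No (brand is Delt). {price=39, category=toy, brand=Axo}: Yes (brand is Axo). {price=16, category=tool, brand=Axo}: Yes (brand is Axo).

No, Yes, Yes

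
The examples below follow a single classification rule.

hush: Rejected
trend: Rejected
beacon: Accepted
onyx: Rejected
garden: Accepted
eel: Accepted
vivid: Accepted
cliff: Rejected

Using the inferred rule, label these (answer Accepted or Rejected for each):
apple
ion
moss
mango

Accepted, Accepted, Rejected, Accepted

'Accepted' ⟺ has ≥ 2 vowels.
apple: Accepted (2 vowels).
ion: Accepted (2 vowels).
moss: Rejected (1 vowel).
mango: Accepted (2 vowels).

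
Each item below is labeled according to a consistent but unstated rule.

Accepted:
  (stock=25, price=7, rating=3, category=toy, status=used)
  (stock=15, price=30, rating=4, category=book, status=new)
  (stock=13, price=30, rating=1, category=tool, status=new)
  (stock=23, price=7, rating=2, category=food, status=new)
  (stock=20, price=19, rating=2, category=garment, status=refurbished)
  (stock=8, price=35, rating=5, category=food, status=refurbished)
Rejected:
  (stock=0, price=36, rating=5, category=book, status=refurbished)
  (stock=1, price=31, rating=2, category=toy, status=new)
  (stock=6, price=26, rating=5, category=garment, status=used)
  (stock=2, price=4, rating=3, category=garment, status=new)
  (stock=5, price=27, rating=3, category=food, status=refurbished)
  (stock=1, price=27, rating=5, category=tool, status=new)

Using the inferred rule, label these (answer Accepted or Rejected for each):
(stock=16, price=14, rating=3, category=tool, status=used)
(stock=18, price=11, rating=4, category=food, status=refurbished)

Accepted, Accepted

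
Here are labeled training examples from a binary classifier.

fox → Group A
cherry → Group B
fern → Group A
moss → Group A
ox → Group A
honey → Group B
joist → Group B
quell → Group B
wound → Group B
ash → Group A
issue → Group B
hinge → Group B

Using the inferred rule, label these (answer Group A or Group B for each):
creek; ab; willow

Group B, Group A, Group B

The distinguishing property — length ≤ 4 — holds for all the 'Group A' cases and none of the 'Group B' cases.
Group B: creek, since length 5.
Group A: ab, since length 2.
Group B: willow, since length 6.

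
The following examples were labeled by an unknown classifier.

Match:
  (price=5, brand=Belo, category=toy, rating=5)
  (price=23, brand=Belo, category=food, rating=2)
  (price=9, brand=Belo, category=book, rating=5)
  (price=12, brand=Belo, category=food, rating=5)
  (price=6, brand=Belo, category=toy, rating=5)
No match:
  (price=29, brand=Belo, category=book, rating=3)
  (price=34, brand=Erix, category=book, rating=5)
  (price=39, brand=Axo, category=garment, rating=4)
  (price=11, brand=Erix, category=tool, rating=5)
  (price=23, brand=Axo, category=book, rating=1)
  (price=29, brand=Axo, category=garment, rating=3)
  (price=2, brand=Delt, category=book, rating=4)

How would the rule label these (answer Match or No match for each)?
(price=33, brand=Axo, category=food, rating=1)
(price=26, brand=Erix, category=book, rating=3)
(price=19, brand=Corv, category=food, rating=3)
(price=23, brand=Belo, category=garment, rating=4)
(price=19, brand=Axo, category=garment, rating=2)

The simplest hypothesis consistent with all the labels is: brand is Belo AND price ≤ 23.

No match, No match, No match, Match, No match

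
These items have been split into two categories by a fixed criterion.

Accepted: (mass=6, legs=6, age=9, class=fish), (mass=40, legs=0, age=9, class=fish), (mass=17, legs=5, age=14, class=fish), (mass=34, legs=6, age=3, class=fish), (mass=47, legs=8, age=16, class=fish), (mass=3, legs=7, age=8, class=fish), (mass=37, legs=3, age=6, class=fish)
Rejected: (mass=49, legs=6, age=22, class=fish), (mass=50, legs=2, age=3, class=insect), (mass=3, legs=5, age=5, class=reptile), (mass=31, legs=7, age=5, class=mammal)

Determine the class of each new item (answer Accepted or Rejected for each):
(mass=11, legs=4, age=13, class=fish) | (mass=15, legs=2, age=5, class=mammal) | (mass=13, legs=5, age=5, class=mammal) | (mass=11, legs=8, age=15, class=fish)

One predicate separates the groups cleanly: class is fish AND age ≤ 16.

Accepted, Rejected, Rejected, Accepted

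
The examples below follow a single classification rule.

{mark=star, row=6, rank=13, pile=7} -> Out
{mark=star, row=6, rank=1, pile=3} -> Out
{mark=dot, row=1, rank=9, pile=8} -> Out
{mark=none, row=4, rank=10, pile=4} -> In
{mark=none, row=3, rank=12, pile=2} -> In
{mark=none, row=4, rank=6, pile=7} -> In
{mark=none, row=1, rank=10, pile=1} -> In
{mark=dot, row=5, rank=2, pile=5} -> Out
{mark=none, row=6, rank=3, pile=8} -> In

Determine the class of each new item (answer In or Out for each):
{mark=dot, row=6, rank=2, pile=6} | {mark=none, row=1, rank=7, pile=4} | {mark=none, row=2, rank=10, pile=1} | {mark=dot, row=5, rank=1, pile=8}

A rule that fits every label: mark is none — true of each 'In' example, false of each 'Out' one.

Out, In, In, Out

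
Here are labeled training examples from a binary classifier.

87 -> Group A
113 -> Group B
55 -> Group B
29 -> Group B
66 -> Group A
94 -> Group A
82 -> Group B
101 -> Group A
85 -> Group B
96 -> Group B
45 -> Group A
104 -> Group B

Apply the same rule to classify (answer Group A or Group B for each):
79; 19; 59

Group B, Group B, Group A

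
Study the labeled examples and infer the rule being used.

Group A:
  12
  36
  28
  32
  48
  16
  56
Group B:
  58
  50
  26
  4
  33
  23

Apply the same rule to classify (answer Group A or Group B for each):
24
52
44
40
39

Group A, Group A, Group A, Group A, Group B

The common property of the 'Group A' items is: multiple of 4 AND at least 12. No 'Group B' item has it.
24 — 24 = 4·6, 24 ≥ 12, hence Group A. 52 — 52 = 4·13, 52 ≥ 12, hence Group A. 44 — 44 = 4·11, 44 ≥ 12, hence Group A. 40 — 40 = 4·10, 40 ≥ 12, hence Group A. 39 — 39 = 4·9 + 3, 39 ≥ 12, hence Group B.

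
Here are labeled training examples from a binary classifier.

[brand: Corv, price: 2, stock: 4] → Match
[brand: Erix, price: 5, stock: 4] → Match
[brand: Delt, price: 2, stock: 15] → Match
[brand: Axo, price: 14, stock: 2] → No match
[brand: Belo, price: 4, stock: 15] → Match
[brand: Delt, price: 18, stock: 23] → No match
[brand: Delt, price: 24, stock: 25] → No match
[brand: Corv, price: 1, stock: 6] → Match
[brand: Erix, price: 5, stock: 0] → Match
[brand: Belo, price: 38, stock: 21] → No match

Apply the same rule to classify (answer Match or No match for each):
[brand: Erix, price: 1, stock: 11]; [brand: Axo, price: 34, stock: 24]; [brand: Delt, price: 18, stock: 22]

Match, No match, No match

The pattern is that an item is 'Match' exactly when: price ≤ 5.
[brand: Erix, price: 1, stock: 11] → price = 1 → Match. [brand: Axo, price: 34, stock: 24] → price = 34 → No match. [brand: Delt, price: 18, stock: 22] → price = 18 → No match.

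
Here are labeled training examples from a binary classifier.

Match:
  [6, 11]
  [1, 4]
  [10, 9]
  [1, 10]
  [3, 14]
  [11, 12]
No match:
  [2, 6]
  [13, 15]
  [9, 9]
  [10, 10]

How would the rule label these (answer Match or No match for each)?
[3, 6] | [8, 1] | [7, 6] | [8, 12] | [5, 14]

Match, Match, Match, No match, Match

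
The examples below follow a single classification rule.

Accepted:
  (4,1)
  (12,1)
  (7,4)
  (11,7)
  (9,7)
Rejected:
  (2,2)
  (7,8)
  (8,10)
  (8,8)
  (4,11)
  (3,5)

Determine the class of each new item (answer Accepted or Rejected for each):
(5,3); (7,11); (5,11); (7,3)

Looking at the examples, the only property every 'Accepted' case has and every 'Rejected' case lacks is: first > second.
(5,3): 5 > 3 — meets the rule, so Accepted. (7,11): 7 < 11 — does not satisfy this, so Rejected. (5,11): 5 < 11 — does not satisfy this, so Rejected. (7,3): 7 > 3 — meets the rule, so Accepted.

Accepted, Rejected, Rejected, Accepted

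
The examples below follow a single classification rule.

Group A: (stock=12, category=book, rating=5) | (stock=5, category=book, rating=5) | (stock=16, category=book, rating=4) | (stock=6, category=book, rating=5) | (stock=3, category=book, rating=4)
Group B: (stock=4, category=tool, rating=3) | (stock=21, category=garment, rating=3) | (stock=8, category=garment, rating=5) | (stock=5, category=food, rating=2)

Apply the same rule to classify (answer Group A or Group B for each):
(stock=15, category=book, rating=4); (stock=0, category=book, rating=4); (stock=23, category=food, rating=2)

The pattern is that an item is 'Group A' exactly when: category is book.

Group A, Group A, Group B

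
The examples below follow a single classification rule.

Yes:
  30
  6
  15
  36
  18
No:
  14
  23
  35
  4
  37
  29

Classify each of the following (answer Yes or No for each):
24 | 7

Yes, No

Looking at the examples, the only property every 'Yes' case has and every 'No' case lacks is: multiple of 3.
24: Yes (24 = 3·8).
7: No (7 = 3·2 + 1).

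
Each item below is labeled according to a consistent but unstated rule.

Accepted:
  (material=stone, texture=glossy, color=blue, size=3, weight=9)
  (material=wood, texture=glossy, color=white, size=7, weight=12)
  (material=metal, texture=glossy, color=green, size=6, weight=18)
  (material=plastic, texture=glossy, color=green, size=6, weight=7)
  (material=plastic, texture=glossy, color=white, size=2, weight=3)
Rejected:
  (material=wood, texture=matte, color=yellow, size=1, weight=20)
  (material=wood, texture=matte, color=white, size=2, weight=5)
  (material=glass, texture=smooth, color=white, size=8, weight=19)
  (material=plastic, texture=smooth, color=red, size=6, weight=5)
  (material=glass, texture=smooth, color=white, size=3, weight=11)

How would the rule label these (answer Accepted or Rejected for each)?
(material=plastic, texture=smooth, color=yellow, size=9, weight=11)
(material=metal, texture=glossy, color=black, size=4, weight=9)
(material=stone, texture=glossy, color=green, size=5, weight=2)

The pattern is that an item is 'Accepted' exactly when: texture is glossy.
Rejected: (material=plastic, texture=smooth, color=yellow, size=9, weight=11), since texture is smooth. Accepted: (material=metal, texture=glossy, color=black, size=4, weight=9), since texture is glossy. Accepted: (material=stone, texture=glossy, color=green, size=5, weight=2), since texture is glossy.

Rejected, Accepted, Accepted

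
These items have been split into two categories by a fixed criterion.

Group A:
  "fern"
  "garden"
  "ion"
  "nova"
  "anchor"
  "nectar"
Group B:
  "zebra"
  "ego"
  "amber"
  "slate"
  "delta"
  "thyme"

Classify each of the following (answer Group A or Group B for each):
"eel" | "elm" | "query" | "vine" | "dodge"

Group B, Group B, Group B, Group A, Group B

The simplest hypothesis consistent with all the labels is: contains 'n'.
"eel" — no 'n', hence Group B.
"elm" — no 'n', hence Group B.
"query" — no 'n', hence Group B.
"vine" — has 'n', hence Group A.
"dodge" — no 'n', hence Group B.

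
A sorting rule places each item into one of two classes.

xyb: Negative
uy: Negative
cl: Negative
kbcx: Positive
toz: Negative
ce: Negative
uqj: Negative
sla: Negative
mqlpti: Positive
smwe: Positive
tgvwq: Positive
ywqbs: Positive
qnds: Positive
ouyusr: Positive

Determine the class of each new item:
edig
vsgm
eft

Positive, Positive, Negative

The rule appears to be: length ≥ 4.
edig: length 4, qualifies → Positive.
vsgm: length 4, qualifies → Positive.
eft: length 3, fails this test → Negative.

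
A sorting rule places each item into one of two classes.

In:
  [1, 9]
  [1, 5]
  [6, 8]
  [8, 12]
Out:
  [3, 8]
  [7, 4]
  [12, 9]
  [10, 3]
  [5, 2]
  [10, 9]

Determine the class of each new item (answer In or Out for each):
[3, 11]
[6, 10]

The simplest hypothesis consistent with all the labels is: sum is even.

In, In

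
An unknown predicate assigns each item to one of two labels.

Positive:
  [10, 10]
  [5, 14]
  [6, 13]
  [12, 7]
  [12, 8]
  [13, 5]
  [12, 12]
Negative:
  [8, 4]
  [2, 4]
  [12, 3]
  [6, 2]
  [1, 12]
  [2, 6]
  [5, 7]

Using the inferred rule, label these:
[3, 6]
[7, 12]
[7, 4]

The distinguishing property — sum ≥ 18 — holds for all the 'Positive' cases and none of the 'Negative' cases.

Negative, Positive, Negative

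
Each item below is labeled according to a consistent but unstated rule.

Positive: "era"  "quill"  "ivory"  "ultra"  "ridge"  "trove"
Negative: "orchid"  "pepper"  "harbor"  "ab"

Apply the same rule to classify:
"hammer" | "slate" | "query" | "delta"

Negative, Positive, Positive, Positive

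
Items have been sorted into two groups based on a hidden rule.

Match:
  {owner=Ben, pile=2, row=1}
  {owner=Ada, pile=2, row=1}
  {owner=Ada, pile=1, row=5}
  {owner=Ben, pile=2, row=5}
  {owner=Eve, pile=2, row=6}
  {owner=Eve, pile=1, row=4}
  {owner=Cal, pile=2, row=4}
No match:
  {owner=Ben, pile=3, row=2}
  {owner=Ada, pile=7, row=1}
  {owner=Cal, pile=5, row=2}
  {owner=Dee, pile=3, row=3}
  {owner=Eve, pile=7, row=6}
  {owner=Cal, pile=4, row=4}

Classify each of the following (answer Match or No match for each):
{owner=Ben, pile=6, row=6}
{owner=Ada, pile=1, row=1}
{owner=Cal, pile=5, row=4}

No match, Match, No match

Every 'Match' example satisfies: pile ≤ 2. None of the 'No match' examples do.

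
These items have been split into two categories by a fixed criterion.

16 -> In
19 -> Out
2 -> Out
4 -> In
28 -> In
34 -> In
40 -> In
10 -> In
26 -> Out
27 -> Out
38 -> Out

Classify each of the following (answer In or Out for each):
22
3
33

Rule: ≡ 4 (mod 6). This holds for each 'In' example and fails for each 'Out' one.
In: 22, since 22 mod 6 = 4. Out: 3, since 3 mod 6 = 3. Out: 33, since 33 mod 6 = 3.

In, Out, Out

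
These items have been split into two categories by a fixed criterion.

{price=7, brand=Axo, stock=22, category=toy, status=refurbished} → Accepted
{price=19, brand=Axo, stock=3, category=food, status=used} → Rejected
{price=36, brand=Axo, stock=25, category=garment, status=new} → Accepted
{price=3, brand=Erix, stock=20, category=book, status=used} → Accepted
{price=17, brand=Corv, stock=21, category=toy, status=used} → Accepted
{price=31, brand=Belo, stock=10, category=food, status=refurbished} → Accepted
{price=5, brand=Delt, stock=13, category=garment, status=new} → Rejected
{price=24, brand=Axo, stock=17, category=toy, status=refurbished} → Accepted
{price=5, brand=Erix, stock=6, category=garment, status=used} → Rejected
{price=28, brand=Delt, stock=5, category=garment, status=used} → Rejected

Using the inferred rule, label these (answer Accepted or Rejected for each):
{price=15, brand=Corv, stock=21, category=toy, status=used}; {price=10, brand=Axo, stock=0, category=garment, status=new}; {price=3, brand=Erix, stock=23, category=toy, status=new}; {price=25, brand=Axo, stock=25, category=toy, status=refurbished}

Accepted, Rejected, Accepted, Accepted

'Accepted' ⟺ brand is Belo OR stock ≥ 17.
{price=15, brand=Corv, stock=21, category=toy, status=used}: brand is Corv, stock = 21 — matches, so Accepted. {price=10, brand=Axo, stock=0, category=garment, status=new}: brand is Axo, stock = 0 — doesn't match, so Rejected. {price=3, brand=Erix, stock=23, category=toy, status=new}: brand is Erix, stock = 23 — matches, so Accepted. {price=25, brand=Axo, stock=25, category=toy, status=refurbished}: brand is Axo, stock = 25 — matches, so Accepted.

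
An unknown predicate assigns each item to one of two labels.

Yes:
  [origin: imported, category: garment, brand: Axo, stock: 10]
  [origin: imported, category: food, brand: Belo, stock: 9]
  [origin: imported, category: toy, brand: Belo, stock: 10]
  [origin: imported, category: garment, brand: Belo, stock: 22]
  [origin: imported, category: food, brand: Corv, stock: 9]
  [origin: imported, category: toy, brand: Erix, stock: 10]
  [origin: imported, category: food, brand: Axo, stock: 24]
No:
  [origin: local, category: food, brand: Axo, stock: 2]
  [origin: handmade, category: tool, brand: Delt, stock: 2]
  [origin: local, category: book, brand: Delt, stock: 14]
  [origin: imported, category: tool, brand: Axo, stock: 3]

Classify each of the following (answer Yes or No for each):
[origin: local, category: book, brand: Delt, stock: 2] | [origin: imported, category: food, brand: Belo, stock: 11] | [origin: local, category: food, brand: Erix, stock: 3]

No, Yes, No

The simplest hypothesis consistent with all the labels is: origin is imported AND stock ≥ 9.
[origin: local, category: book, brand: Delt, stock: 2]: origin is local, stock = 2 — does not satisfy this, so No.
[origin: imported, category: food, brand: Belo, stock: 11]: origin is imported, stock = 11 — qualifies, so Yes.
[origin: local, category: food, brand: Erix, stock: 3]: origin is local, stock = 3 — does not satisfy this, so No.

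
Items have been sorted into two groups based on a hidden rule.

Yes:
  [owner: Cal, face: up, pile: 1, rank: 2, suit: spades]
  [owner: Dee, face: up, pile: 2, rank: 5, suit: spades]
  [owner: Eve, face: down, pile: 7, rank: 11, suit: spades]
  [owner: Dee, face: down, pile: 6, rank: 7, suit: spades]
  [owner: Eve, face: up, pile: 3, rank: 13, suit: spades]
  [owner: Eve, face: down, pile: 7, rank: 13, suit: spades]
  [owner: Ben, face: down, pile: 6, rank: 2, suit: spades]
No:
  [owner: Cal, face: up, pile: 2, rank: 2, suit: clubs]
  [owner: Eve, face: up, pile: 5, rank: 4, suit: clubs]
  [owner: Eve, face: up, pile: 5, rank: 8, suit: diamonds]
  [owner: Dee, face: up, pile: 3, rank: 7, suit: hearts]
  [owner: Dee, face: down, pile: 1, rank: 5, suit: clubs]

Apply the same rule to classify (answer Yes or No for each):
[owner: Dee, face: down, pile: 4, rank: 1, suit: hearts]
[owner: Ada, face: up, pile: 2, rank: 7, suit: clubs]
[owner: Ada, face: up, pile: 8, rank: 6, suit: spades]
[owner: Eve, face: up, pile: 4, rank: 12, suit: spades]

The classifier is using: suit is spades.

No, No, Yes, Yes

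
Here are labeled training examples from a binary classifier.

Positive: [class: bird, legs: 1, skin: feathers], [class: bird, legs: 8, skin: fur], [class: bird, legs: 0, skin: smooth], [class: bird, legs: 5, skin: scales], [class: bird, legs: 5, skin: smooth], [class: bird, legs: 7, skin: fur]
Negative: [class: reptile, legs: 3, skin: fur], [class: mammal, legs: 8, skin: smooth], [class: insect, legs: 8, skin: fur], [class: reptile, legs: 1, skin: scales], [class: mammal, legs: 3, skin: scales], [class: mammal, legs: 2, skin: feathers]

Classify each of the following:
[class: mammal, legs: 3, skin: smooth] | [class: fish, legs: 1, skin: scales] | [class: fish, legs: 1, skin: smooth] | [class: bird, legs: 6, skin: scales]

Negative, Negative, Negative, Positive

The pattern is that an item is 'Positive' exactly when: class is bird.
[class: mammal, legs: 3, skin: smooth]: class is mammal, does not fit → Negative. [class: fish, legs: 1, skin: scales]: class is fish, does not fit → Negative. [class: fish, legs: 1, skin: smooth]: class is fish, does not fit → Negative. [class: bird, legs: 6, skin: scales]: class is bird, qualifies → Positive.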